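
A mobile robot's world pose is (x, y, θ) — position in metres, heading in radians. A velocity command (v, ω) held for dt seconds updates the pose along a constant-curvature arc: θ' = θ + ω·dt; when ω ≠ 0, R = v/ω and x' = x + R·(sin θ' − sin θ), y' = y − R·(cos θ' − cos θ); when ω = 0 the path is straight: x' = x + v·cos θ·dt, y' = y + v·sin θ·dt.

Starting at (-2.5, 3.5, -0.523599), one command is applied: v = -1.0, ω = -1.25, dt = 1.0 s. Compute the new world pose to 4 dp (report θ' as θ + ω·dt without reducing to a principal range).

θ' = -0.5236 + -1.25·1.0 = -1.7736
R = v/ω = -1.0/-1.25 = 0.8000
x' = -2.5 + 0.8000·(sin -1.7736 − sin -0.5236) = -2.8836
y' = 3.5 − 0.8000·(cos -1.7736 − cos -0.5236) = 4.3540

(-2.8836, 4.3540, -1.7736)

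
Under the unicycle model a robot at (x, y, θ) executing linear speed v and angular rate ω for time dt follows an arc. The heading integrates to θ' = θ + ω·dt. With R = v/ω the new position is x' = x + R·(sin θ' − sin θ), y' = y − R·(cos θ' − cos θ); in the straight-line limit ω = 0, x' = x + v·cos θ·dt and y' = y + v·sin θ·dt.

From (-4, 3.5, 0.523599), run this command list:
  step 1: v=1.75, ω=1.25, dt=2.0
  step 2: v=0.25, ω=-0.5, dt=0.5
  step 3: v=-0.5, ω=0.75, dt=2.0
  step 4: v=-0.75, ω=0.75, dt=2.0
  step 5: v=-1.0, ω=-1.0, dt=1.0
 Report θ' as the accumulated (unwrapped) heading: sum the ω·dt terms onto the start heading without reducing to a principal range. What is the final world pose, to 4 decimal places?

(-4.7406, 8.5811, 4.7736)

step 1: θ'=3.0236 (R=1.4000) → pose (-4.5352, 6.1027, 3.0236)
step 2: θ'=2.7736 (R=-0.5000) → pose (-4.6562, 6.1327, 2.7736)
step 3: θ'=4.2736 (R=-0.6667) → pose (-3.8129, 6.4715, 4.2736)
step 4: θ'=5.7736 (R=-1.0000) → pose (-4.2303, 7.7693, 5.7736)
step 5: θ'=4.7736 (R=1.0000) → pose (-4.7406, 8.5811, 4.7736)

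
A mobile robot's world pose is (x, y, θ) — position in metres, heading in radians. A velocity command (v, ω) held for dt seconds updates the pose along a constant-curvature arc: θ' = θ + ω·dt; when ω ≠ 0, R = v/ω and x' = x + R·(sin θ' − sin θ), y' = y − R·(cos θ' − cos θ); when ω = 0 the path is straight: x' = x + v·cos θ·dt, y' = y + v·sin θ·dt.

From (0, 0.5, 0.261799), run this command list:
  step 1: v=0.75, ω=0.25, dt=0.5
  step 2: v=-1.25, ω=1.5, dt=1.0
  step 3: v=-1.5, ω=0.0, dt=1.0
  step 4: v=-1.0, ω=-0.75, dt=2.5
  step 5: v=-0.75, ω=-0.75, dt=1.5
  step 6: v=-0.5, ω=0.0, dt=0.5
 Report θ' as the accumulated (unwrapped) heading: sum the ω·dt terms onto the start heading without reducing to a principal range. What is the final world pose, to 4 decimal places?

(-1.9273, -2.8022, -1.1132)

step 1: θ'=0.3868 (R=3.0000) → pose (0.3552, 0.6194, 0.3868)
step 2: θ'=1.8868 (R=-0.8333) → pose (-0.1225, -0.4113, 1.8868)
step 3: θ'=1.8868 (straight) → pose (0.3437, -1.8371, 1.8868)
step 4: θ'=0.0118 (R=1.3333) → pose (-0.9079, -3.5847, 0.0118)
step 5: θ'=-1.1132 (R=1.0000) → pose (-1.8168, -3.0265, -1.1132)
step 6: θ'=-1.1132 (straight) → pose (-1.9273, -2.8022, -1.1132)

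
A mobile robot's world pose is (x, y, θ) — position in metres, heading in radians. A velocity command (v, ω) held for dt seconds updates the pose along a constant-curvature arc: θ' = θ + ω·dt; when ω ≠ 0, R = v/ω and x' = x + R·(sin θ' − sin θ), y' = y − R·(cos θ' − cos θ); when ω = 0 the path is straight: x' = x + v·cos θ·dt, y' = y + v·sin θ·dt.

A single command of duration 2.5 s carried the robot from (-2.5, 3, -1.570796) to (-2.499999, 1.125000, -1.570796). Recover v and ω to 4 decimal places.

v = 0.7500, ω = 0.0000

Δθ = -1.570796 − -1.570796 = 0.000000
ω = Δθ/dt = 0.000000/2.5 = 0.0000
ω = 0 → v = (Δx·cos θ + Δy·sin θ)/dt = 0.7500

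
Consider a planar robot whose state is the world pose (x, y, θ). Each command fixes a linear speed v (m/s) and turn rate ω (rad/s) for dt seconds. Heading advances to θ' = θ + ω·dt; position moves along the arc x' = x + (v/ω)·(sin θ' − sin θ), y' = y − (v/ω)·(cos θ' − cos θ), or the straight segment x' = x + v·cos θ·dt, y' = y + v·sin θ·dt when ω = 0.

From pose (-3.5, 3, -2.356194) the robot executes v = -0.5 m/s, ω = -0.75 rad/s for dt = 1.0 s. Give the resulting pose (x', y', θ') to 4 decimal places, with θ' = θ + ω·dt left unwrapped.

θ' = -2.3562 + -0.75·1.0 = -3.1062
R = v/ω = -0.5/-0.75 = 0.6667
x' = -3.5 + 0.6667·(sin -3.1062 − sin -2.3562) = -3.0522
y' = 3 − 0.6667·(cos -3.1062 − cos -2.3562) = 3.1948

(-3.0522, 3.1948, -3.1062)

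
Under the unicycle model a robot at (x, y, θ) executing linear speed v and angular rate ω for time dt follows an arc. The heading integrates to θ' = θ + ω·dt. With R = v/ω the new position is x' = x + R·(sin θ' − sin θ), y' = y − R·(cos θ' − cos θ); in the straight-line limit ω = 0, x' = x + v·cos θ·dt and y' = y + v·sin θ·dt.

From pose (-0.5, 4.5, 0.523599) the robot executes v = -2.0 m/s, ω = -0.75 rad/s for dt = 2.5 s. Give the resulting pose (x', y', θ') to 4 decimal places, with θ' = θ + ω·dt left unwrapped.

(-4.4361, 6.2290, -1.3514)

θ' = 0.5236 + -0.75·2.5 = -1.3514
R = v/ω = -2.0/-0.75 = 2.6667
x' = -0.5 + 2.6667·(sin -1.3514 − sin 0.5236) = -4.4361
y' = 4.5 − 2.6667·(cos -1.3514 − cos 0.5236) = 6.2290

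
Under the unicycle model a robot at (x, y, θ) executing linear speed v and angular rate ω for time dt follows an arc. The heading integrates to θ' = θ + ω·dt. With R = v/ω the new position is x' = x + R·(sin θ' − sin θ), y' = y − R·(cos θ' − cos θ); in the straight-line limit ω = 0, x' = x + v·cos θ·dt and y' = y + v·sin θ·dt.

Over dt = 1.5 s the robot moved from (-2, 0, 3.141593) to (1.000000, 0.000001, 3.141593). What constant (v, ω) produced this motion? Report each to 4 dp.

v = -2.0000, ω = 0.0000

Δθ = 3.141593 − 3.141593 = 0.000000
ω = Δθ/dt = 0.000000/1.5 = 0.0000
ω = 0 → v = (Δx·cos θ + Δy·sin θ)/dt = -2.0000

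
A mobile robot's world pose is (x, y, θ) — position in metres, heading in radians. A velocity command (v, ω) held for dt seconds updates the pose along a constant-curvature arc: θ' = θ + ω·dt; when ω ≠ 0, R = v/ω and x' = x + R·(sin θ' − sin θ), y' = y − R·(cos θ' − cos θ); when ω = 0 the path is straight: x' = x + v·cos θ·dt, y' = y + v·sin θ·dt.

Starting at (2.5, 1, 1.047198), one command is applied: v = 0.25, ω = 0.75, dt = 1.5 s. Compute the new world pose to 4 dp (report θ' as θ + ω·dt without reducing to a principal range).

θ' = 1.0472 + 0.75·1.5 = 2.1722
R = v/ω = 0.25/0.75 = 0.3333
x' = 2.5 + 0.3333·(sin 2.1722 − sin 1.0472) = 2.4862
y' = 1 − 0.3333·(cos 2.1722 − cos 1.0472) = 1.3553

(2.4862, 1.3553, 2.1722)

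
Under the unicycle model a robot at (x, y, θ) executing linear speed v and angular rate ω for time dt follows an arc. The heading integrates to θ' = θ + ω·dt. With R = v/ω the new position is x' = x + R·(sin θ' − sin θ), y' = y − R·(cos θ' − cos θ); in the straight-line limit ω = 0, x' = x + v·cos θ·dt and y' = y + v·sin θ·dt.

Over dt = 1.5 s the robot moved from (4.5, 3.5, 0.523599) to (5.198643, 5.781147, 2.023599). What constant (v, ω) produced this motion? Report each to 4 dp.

Δθ = 2.023599 − 0.523599 = 1.500000
ω = Δθ/dt = 1.500000/1.5 = 1.0000
R = −Δy/(cos θ' − cos θ) = 1.7500
v = R·ω = 1.7500·1.0000 = 1.7500

v = 1.7500, ω = 1.0000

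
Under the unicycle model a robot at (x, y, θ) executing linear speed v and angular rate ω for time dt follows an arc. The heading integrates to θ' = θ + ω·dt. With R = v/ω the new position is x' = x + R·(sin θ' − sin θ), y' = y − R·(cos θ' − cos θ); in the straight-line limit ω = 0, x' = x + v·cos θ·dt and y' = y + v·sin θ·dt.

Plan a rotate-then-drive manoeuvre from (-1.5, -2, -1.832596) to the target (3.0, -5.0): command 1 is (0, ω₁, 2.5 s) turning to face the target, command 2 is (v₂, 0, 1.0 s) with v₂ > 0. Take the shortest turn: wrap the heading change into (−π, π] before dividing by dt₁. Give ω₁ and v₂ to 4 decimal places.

ω₁ = 0.4978, v₂ = 5.4083

heading to target = atan2(-5−-2, 3−-1.5) = -0.5880
Δθ = wrap(-0.5880 − -1.8326) = 1.2446; ω₁ = Δθ/dt₁ = 0.4978
distance = √((3−-1.5)² + (-5−-2)²) = 5.4083; v₂ = distance/dt₂ = 5.4083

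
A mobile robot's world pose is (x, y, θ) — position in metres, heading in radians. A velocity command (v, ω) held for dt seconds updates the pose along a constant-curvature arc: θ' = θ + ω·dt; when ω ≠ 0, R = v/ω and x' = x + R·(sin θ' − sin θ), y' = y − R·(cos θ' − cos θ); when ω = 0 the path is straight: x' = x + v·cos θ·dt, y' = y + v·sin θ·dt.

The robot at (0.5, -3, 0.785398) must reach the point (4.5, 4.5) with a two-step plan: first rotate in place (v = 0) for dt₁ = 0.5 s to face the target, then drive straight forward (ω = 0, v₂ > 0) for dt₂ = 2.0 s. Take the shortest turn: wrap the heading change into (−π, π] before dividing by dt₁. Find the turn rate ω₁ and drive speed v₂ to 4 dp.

ω₁ = 0.5909, v₂ = 4.2500

heading to target = atan2(4.5−-3, 4.5−0.5) = 1.0808
Δθ = wrap(1.0808 − 0.7854) = 0.2954; ω₁ = Δθ/dt₁ = 0.5909
distance = √((4.5−0.5)² + (4.5−-3)²) = 8.5000; v₂ = distance/dt₂ = 4.2500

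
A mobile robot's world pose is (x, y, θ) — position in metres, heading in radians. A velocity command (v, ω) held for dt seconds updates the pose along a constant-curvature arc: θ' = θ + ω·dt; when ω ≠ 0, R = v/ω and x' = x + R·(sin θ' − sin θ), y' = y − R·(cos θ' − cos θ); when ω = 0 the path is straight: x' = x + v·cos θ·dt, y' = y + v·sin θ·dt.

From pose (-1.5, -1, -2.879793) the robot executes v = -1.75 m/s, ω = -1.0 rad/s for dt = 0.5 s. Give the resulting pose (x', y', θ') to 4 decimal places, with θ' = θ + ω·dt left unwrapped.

θ' = -2.8798 + -1.0·0.5 = -3.3798
R = v/ω = -1.75/-1.0 = 1.7500
x' = -1.5 + 1.7500·(sin -3.3798 − sin -2.8798) = -0.6341
y' = -1 − 1.7500·(cos -3.3798 − cos -2.8798) = -0.9898

(-0.6341, -0.9898, -3.3798)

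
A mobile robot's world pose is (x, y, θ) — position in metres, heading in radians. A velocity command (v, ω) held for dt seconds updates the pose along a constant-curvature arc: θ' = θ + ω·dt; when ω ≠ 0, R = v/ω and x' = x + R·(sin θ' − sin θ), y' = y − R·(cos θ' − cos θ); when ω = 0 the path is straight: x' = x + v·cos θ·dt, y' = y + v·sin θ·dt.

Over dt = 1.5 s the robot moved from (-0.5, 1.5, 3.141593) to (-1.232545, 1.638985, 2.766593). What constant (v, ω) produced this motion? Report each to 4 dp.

Δθ = 2.766593 − 3.141593 = -0.375000
ω = Δθ/dt = -0.375000/1.5 = -0.2500
R = Δx/(sin θ' − sin θ) = -2.0000
v = R·ω = -2.0000·-0.2500 = 0.5000

v = 0.5000, ω = -0.2500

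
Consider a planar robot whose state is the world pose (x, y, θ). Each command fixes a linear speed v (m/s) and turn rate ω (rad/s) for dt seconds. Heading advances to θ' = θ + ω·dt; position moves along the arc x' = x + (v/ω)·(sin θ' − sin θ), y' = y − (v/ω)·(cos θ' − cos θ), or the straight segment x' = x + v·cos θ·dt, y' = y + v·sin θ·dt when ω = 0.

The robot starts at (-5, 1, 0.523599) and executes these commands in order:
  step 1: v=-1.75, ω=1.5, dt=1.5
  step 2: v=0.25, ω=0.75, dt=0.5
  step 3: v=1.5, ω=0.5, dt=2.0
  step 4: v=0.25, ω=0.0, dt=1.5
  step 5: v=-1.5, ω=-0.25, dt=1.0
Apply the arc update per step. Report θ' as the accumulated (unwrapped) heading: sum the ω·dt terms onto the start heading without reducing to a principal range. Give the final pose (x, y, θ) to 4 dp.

step 1: θ'=2.7736 (R=-1.1667) → pose (-4.8364, -1.0989, 2.7736)
step 2: θ'=3.1486 (R=0.3333) → pose (-4.9586, -1.0766, 3.1486)
step 3: θ'=4.1486 (R=3.0000) → pose (-7.4733, -2.4734, 4.1486)
step 4: θ'=4.1486 (straight) → pose (-7.6737, -2.7903, 4.1486)
step 5: θ'=3.8986 (R=6.0000) → pose (-6.7228, -1.6353, 3.8986)

(-6.7228, -1.6353, 3.8986)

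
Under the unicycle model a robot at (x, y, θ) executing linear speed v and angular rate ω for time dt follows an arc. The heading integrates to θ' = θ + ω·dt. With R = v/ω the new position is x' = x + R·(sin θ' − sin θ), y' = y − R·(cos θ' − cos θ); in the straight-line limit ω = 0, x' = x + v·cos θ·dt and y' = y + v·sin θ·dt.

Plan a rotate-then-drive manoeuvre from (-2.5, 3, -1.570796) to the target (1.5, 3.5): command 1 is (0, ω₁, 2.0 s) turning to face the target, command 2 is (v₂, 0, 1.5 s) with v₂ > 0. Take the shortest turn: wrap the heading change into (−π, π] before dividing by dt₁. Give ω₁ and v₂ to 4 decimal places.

ω₁ = 0.8476, v₂ = 2.6874

heading to target = atan2(3.5−3, 1.5−-2.5) = 0.1244
Δθ = wrap(0.1244 − -1.5708) = 1.6952; ω₁ = Δθ/dt₁ = 0.8476
distance = √((1.5−-2.5)² + (3.5−3)²) = 4.0311; v₂ = distance/dt₂ = 2.6874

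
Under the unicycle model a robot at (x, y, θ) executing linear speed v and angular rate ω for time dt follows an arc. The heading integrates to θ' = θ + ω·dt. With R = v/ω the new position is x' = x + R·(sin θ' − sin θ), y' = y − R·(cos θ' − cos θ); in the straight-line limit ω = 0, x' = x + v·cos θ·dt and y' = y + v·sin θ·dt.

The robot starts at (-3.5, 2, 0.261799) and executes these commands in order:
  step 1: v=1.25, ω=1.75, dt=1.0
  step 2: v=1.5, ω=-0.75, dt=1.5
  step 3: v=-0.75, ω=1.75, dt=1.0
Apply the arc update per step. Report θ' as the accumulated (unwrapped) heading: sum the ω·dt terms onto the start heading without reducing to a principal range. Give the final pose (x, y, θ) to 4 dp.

step 1: θ'=2.0118 (R=0.7143) → pose (-3.0389, 2.9948, 2.0118)
step 2: θ'=0.8868 (R=-2.0000) → pose (-2.7804, 5.1123, 0.8868)
step 3: θ'=2.6368 (R=-0.4286) → pose (-2.6555, 4.4664, 2.6368)

(-2.6555, 4.4664, 2.6368)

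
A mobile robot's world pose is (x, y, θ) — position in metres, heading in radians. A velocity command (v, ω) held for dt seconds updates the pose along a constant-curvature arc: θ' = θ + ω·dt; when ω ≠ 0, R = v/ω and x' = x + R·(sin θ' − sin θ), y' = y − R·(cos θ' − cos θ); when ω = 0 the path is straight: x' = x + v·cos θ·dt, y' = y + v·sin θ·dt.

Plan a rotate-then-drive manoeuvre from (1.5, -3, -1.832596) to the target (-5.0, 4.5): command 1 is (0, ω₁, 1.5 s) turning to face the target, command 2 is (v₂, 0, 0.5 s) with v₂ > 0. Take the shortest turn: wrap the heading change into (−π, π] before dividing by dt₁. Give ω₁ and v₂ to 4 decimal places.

ω₁ = -1.4438, v₂ = 19.8494

heading to target = atan2(4.5−-3, -5−1.5) = 2.2849
Δθ = wrap(2.2849 − -1.8326) = -2.1657; ω₁ = Δθ/dt₁ = -1.4438
distance = √((-5−1.5)² + (4.5−-3)²) = 9.9247; v₂ = distance/dt₂ = 19.8494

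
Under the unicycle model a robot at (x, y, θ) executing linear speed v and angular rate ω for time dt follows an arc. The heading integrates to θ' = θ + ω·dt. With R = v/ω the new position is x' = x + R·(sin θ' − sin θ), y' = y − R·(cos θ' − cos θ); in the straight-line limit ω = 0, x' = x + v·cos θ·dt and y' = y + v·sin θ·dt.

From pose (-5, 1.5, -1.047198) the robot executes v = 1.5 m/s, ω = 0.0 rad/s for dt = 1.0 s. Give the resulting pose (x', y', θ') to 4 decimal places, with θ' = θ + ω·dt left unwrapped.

(-4.2500, 0.2010, -1.0472)

θ' = -1.0472 + 0.0·1.0 = -1.0472
ω = 0 → straight: x' = -5 + 1.5·cos(-1.0472)·1.0 = -4.2500
y' = 1.5 + 1.5·sin(-1.0472)·1.0 = 0.2010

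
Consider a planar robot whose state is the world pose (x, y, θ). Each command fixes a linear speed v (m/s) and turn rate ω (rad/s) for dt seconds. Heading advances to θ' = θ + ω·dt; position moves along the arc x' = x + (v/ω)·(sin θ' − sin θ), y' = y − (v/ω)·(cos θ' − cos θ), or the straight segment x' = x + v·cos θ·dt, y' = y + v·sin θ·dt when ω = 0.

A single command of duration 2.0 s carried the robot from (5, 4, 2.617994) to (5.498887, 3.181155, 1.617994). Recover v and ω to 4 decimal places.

Δθ = 1.617994 − 2.617994 = -1.000000
ω = Δθ/dt = -1.000000/2.0 = -0.5000
R = −Δy/(cos θ' − cos θ) = 1.0000
v = R·ω = 1.0000·-0.5000 = -0.5000

v = -0.5000, ω = -0.5000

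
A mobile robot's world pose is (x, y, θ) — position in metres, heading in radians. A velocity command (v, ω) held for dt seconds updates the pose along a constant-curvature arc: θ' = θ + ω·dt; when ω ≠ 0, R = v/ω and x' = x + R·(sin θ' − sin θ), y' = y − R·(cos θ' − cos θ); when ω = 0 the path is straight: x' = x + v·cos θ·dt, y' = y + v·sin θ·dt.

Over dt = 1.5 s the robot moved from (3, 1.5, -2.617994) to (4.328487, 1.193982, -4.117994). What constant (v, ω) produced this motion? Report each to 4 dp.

Δθ = -4.117994 − -2.617994 = -1.500000
ω = Δθ/dt = -1.500000/1.5 = -1.0000
R = Δx/(sin θ' − sin θ) = 1.0000
v = R·ω = 1.0000·-1.0000 = -1.0000

v = -1.0000, ω = -1.0000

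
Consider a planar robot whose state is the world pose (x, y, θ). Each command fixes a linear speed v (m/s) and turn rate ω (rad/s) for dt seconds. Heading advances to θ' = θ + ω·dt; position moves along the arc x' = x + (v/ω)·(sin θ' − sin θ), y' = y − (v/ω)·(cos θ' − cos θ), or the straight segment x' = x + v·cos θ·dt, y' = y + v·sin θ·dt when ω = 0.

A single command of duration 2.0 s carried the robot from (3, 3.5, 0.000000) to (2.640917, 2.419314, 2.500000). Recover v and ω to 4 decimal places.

Δθ = 2.500000 − 0.000000 = 2.500000
ω = Δθ/dt = 2.500000/2.0 = 1.2500
R = −Δy/(cos θ' − cos θ) = -0.6000
v = R·ω = -0.6000·1.2500 = -0.7500

v = -0.7500, ω = 1.2500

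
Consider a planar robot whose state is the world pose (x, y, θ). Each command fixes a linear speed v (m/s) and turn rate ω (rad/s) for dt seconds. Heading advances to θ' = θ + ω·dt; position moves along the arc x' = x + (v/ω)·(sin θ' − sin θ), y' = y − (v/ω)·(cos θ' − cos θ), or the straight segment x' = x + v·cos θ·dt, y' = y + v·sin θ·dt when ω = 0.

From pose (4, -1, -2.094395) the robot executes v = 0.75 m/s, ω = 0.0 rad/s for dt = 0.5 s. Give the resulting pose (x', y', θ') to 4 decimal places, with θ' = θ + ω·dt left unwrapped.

θ' = -2.0944 + 0.0·0.5 = -2.0944
ω = 0 → straight: x' = 4 + 0.75·cos(-2.0944)·0.5 = 3.8125
y' = -1 + 0.75·sin(-2.0944)·0.5 = -1.3248

(3.8125, -1.3248, -2.0944)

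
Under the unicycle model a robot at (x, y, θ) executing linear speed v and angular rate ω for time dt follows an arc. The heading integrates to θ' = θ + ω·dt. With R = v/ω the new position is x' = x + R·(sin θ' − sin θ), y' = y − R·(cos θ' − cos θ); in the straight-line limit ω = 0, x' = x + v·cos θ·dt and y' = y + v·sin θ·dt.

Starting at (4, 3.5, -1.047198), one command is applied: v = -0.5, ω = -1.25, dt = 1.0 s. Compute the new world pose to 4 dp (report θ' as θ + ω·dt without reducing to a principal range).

θ' = -1.0472 + -1.25·1.0 = -2.2972
R = v/ω = -0.5/-1.25 = 0.4000
x' = 4 + 0.4000·(sin -2.2972 − sin -1.0472) = 4.0474
y' = 3.5 − 0.4000·(cos -2.2972 − cos -1.0472) = 3.9657

(4.0474, 3.9657, -2.2972)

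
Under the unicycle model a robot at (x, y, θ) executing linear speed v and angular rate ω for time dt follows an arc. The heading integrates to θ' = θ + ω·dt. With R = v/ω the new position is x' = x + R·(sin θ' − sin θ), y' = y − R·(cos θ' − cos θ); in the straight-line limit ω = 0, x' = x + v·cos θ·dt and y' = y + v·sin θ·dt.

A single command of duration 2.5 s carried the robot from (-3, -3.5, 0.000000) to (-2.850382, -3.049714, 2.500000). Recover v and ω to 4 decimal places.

Δθ = 2.500000 − 0.000000 = 2.500000
ω = Δθ/dt = 2.500000/2.5 = 1.0000
R = −Δy/(cos θ' − cos θ) = 0.2500
v = R·ω = 0.2500·1.0000 = 0.2500

v = 0.2500, ω = 1.0000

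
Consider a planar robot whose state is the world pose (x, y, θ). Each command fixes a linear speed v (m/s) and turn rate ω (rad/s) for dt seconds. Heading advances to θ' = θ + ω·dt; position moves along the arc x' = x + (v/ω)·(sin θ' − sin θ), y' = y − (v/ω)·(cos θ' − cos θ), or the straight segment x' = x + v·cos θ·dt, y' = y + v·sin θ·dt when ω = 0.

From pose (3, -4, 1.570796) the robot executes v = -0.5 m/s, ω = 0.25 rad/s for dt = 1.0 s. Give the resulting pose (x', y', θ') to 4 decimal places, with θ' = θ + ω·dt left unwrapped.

(3.0622, -4.4948, 1.8208)

θ' = 1.5708 + 0.25·1.0 = 1.8208
R = v/ω = -0.5/0.25 = -2.0000
x' = 3 + -2.0000·(sin 1.8208 − sin 1.5708) = 3.0622
y' = -4 − -2.0000·(cos 1.8208 − cos 1.5708) = -4.4948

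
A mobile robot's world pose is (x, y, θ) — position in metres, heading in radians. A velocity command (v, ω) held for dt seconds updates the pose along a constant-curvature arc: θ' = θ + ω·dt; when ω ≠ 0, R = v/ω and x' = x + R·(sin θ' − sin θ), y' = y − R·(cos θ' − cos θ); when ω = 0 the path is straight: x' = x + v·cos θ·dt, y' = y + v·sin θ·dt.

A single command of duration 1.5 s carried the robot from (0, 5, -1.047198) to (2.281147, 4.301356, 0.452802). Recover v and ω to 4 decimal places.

v = 1.7500, ω = 1.0000

Δθ = 0.452802 − -1.047198 = 1.500000
ω = Δθ/dt = 1.500000/1.5 = 1.0000
R = Δx/(sin θ' − sin θ) = 1.7500
v = R·ω = 1.7500·1.0000 = 1.7500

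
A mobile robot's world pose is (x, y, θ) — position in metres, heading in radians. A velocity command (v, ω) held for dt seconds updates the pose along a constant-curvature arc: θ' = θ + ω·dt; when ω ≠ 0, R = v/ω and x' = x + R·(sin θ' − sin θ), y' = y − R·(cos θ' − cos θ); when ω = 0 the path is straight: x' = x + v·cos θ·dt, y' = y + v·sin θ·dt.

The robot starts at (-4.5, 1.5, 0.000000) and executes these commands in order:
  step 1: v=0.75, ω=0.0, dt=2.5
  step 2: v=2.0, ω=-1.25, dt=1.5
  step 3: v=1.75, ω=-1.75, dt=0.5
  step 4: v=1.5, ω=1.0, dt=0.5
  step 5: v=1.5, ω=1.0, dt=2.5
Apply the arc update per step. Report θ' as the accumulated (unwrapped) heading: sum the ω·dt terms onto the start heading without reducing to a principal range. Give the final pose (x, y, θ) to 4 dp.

step 1: θ'=0.0000 (straight) → pose (-2.6250, 1.5000, 0.0000)
step 2: θ'=-1.8750 (R=-1.6000) → pose (-1.0985, -0.5793, -1.8750)
step 3: θ'=-2.7500 (R=-1.0000) → pose (-1.6709, -1.2040, -2.7500)
step 4: θ'=-2.2500 (R=1.5000) → pose (-2.2655, -1.6482, -2.2500)
step 5: θ'=0.2500 (R=1.5000) → pose (-0.7273, -4.0438, 0.2500)

(-0.7273, -4.0438, 0.2500)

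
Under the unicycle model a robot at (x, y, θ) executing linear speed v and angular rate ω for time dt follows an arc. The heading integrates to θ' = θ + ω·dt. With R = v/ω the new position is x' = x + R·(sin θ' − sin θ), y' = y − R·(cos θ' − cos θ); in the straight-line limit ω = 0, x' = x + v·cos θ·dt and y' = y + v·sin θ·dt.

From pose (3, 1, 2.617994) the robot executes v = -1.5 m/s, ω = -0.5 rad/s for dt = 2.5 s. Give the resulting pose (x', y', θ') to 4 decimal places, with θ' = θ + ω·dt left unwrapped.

(4.4385, -2.2023, 1.3680)

θ' = 2.6180 + -0.5·2.5 = 1.3680
R = v/ω = -1.5/-0.5 = 3.0000
x' = 3 + 3.0000·(sin 1.3680 − sin 2.6180) = 4.4385
y' = 1 − 3.0000·(cos 1.3680 − cos 2.6180) = -2.2023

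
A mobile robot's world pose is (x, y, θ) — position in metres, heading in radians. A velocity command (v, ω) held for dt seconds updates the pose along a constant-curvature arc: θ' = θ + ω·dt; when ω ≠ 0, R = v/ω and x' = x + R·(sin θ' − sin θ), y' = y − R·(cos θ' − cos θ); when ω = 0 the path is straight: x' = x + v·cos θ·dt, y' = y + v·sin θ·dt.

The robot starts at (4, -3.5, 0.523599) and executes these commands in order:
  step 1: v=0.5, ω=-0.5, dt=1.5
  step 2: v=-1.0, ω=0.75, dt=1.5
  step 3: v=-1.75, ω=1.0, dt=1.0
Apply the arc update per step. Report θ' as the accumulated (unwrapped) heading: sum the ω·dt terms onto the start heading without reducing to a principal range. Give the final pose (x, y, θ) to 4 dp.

step 1: θ'=-0.2264 (R=-1.0000) → pose (4.7245, -3.3915, -0.2264)
step 2: θ'=0.8986 (R=-1.3333) → pose (3.3819, -3.8606, 0.8986)
step 3: θ'=1.8986 (R=-1.7500) → pose (3.0944, -5.5137, 1.8986)

(3.0944, -5.5137, 1.8986)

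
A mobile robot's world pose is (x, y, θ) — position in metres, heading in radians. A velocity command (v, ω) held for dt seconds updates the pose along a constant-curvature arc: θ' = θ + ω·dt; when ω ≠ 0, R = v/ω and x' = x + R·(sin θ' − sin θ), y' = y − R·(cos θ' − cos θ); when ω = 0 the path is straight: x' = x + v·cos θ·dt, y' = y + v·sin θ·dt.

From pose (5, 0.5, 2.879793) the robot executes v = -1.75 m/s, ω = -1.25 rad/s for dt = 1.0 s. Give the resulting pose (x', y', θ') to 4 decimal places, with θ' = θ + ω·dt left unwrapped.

θ' = 2.8798 + -1.25·1.0 = 1.6298
R = v/ω = -1.75/-1.25 = 1.4000
x' = 5 + 1.4000·(sin 1.6298 − sin 2.8798) = 6.0352
y' = 0.5 − 1.4000·(cos 1.6298 − cos 2.8798) = -0.7697

(6.0352, -0.7697, 1.6298)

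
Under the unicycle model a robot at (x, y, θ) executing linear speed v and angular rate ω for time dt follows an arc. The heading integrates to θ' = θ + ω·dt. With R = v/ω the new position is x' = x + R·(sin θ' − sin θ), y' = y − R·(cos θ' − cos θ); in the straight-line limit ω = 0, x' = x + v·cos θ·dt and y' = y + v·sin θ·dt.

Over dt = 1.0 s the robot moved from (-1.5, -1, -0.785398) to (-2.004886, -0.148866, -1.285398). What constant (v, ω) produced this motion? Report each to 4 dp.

v = -1.0000, ω = -0.5000

Δθ = -1.285398 − -0.785398 = -0.500000
ω = Δθ/dt = -0.500000/1.0 = -0.5000
R = −Δy/(cos θ' − cos θ) = 2.0000
v = R·ω = 2.0000·-0.5000 = -1.0000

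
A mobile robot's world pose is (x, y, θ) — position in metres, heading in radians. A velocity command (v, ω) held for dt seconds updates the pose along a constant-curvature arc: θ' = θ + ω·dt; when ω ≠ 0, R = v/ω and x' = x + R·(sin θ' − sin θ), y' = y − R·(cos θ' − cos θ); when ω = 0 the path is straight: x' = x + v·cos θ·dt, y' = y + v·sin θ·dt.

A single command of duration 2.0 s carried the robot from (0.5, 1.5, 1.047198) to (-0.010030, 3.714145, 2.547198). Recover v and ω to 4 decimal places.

v = 1.2500, ω = 0.7500

Δθ = 2.547198 − 1.047198 = 1.500000
ω = Δθ/dt = 1.500000/2.0 = 0.7500
R = −Δy/(cos θ' − cos θ) = 1.6667
v = R·ω = 1.6667·0.7500 = 1.2500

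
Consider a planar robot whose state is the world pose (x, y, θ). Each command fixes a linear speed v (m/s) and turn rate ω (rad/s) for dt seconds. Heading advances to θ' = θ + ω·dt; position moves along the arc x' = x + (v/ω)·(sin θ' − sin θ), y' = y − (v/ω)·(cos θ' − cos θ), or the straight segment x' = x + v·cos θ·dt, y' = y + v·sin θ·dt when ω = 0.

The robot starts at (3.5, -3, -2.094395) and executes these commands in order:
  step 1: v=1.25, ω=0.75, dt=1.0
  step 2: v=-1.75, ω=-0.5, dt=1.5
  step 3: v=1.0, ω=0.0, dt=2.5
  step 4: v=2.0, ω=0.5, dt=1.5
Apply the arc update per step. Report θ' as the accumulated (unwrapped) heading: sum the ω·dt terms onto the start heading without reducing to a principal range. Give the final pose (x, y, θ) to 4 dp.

step 1: θ'=-1.3444 (R=1.6667) → pose (3.3192, -4.2075, -1.3444)
step 2: θ'=-2.0944 (R=3.5000) → pose (3.6988, -1.6718, -2.0944)
step 3: θ'=-2.0944 (straight) → pose (2.4488, -3.8369, -2.0944)
step 4: θ'=-1.3444 (R=4.0000) → pose (2.0150, -6.7348, -1.3444)

(2.0150, -6.7348, -1.3444)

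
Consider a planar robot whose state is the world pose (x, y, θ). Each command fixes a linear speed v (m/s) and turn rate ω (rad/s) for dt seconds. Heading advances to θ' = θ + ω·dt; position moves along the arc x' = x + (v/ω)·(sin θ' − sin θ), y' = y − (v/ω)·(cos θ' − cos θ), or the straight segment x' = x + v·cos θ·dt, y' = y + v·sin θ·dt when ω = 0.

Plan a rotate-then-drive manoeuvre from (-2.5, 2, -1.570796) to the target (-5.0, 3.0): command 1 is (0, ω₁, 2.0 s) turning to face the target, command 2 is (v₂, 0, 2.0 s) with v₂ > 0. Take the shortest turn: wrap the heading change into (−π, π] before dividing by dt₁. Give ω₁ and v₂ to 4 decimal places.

ω₁ = -0.9757, v₂ = 1.3463

heading to target = atan2(3−2, -5−-2.5) = 2.7611
Δθ = wrap(2.7611 − -1.5708) = -1.9513; ω₁ = Δθ/dt₁ = -0.9757
distance = √((-5−-2.5)² + (3−2)²) = 2.6926; v₂ = distance/dt₂ = 1.3463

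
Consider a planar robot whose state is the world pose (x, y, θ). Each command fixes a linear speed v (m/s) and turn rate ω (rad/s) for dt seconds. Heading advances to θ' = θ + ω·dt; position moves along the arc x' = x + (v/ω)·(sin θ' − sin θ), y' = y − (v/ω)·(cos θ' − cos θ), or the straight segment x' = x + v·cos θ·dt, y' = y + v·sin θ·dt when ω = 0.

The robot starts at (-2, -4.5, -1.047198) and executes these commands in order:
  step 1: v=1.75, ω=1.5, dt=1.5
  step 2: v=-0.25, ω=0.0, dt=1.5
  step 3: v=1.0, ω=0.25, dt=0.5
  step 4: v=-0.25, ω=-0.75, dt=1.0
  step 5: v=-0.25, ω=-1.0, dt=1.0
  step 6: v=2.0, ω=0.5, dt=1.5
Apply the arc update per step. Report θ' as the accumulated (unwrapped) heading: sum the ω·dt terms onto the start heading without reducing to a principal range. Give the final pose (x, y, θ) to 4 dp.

step 1: θ'=1.2028 (R=1.1667) → pose (0.0989, -4.3364, 1.2028)
step 2: θ'=1.2028 (straight) → pose (-0.0360, -4.6863, 1.2028)
step 3: θ'=1.3278 (R=4.0000) → pose (0.1143, -4.2097, 1.3278)
step 4: θ'=0.5778 (R=0.3333) → pose (-0.0272, -4.4087, 0.5778)
step 5: θ'=-0.4222 (R=0.2500) → pose (-0.2662, -4.4274, -0.4222)
step 6: θ'=0.3278 (R=4.0000) → pose (2.6608, -4.5656, 0.3278)

(2.6608, -4.5656, 0.3278)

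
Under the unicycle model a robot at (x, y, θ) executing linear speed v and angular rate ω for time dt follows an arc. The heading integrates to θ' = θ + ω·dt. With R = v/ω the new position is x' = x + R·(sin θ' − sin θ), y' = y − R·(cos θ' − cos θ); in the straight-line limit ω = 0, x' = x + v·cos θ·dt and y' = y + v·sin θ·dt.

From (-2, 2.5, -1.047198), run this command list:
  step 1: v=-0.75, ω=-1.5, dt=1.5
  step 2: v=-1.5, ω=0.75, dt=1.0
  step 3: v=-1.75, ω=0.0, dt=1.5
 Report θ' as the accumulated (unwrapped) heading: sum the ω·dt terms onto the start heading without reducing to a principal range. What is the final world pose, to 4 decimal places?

(2.1153, 5.0328, -2.5472)

step 1: θ'=-3.2972 (R=0.5000) → pose (-1.4895, 3.2440, -3.2972)
step 2: θ'=-2.5472 (R=-2.0000) → pose (-0.0595, 3.5628, -2.5472)
step 3: θ'=-2.5472 (straight) → pose (2.1153, 5.0328, -2.5472)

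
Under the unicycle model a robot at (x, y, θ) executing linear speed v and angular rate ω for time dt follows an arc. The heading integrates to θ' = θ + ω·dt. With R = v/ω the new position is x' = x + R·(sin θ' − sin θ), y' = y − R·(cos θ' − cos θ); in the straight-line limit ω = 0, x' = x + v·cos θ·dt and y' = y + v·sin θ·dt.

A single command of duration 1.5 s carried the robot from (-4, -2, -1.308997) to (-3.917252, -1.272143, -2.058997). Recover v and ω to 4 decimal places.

v = -0.5000, ω = -0.5000

Δθ = -2.058997 − -1.308997 = -0.750000
ω = Δθ/dt = -0.750000/1.5 = -0.5000
R = −Δy/(cos θ' − cos θ) = 1.0000
v = R·ω = 1.0000·-0.5000 = -0.5000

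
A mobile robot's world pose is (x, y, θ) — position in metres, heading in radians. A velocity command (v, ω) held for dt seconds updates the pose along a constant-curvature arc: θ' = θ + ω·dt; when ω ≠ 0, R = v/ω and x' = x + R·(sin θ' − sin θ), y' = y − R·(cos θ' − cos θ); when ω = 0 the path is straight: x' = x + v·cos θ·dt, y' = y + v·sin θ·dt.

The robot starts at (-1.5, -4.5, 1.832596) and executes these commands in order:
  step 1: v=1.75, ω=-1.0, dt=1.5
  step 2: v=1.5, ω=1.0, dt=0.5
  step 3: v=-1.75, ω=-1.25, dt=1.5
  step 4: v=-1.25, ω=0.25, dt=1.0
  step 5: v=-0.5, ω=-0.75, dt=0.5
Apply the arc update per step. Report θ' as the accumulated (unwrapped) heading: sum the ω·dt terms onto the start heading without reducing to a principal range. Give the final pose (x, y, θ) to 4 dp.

step 1: θ'=0.3326 (R=-1.7500) → pose (-0.3810, -2.3930, 0.3326)
step 2: θ'=0.8326 (R=1.5000) → pose (0.2388, -1.9846, 0.8326)
step 3: θ'=-1.0424 (R=1.4000) → pose (-2.0058, -1.7483, -1.0424)
step 4: θ'=-0.7924 (R=-5.0000) → pose (-2.7637, -0.7583, -0.7924)
step 5: θ'=-1.1674 (R=0.6667) → pose (-2.9022, -0.5519, -1.1674)

(-2.9022, -0.5519, -1.1674)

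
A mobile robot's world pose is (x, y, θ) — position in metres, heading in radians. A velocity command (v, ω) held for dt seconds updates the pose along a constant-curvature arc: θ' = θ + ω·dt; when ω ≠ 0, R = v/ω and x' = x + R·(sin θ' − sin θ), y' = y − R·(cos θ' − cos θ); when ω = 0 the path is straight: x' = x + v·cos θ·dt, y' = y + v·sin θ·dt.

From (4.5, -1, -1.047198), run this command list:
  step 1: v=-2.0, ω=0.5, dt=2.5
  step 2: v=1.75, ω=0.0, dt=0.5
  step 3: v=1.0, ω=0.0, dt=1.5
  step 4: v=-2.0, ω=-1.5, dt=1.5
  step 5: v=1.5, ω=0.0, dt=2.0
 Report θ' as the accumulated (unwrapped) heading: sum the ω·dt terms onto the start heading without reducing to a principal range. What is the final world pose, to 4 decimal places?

(-0.2726, 0.6479, -2.0472)

step 1: θ'=0.2028 (R=-4.0000) → pose (0.2302, 0.9180, 0.2028)
step 2: θ'=0.2028 (straight) → pose (1.0873, 1.0943, 0.2028)
step 3: θ'=0.2028 (straight) → pose (2.5566, 1.3964, 0.2028)
step 4: θ'=-2.0472 (R=1.3333) → pose (1.1031, 3.3138, -2.0472)
step 5: θ'=-2.0472 (straight) → pose (-0.2726, 0.6479, -2.0472)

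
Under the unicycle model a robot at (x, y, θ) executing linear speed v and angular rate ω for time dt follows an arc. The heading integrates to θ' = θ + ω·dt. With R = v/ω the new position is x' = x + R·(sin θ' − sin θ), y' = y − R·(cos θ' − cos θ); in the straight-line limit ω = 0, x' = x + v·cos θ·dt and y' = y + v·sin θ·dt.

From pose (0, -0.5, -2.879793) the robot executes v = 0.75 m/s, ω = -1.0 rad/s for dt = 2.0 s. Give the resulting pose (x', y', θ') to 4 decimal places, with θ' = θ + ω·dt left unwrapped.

(-0.9336, 0.3494, -4.8798)

θ' = -2.8798 + -1.0·2.0 = -4.8798
R = v/ω = 0.75/-1.0 = -0.7500
x' = 0 + -0.7500·(sin -4.8798 − sin -2.8798) = -0.9336
y' = -0.5 − -0.7500·(cos -4.8798 − cos -2.8798) = 0.3494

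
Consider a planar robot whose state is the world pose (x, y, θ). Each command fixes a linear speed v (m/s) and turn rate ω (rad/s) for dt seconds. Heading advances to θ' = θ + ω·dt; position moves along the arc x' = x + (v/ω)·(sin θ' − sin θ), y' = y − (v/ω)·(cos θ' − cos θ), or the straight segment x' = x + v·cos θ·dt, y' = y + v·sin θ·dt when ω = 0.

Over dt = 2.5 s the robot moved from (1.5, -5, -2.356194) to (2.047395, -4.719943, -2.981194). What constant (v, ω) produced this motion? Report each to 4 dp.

v = -0.2500, ω = -0.2500

Δθ = -2.981194 − -2.356194 = -0.625000
ω = Δθ/dt = -0.625000/2.5 = -0.2500
R = Δx/(sin θ' − sin θ) = 1.0000
v = R·ω = 1.0000·-0.2500 = -0.2500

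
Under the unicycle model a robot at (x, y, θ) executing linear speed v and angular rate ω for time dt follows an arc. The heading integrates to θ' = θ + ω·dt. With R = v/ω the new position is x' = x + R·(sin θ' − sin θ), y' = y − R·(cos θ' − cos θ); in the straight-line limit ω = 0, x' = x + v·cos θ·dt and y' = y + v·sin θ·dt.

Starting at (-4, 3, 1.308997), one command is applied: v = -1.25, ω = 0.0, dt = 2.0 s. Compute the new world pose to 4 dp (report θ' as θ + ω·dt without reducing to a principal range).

(-4.6470, 0.5852, 1.3090)

θ' = 1.3090 + 0.0·2.0 = 1.3090
ω = 0 → straight: x' = -4 + -1.25·cos(1.3090)·2.0 = -4.6470
y' = 3 + -1.25·sin(1.3090)·2.0 = 0.5852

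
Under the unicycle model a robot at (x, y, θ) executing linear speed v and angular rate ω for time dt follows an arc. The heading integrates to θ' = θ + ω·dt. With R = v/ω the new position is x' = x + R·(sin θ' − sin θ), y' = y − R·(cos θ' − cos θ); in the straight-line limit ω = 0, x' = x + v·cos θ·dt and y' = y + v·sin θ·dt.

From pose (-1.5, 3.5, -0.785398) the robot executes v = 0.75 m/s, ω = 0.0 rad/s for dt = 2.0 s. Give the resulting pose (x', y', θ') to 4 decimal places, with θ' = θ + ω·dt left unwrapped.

(-0.4393, 2.4393, -0.7854)

θ' = -0.7854 + 0.0·2.0 = -0.7854
ω = 0 → straight: x' = -1.5 + 0.75·cos(-0.7854)·2.0 = -0.4393
y' = 3.5 + 0.75·sin(-0.7854)·2.0 = 2.4393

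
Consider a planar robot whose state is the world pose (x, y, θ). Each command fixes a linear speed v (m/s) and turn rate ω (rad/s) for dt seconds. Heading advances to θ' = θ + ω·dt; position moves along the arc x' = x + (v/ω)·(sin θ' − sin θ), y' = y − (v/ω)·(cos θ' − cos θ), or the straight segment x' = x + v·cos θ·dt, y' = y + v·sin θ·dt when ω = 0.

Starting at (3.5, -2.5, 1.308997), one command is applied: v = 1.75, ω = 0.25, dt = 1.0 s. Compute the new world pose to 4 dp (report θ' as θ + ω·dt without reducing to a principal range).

θ' = 1.3090 + 0.25·1.0 = 1.5590
R = v/ω = 1.75/0.25 = 7.0000
x' = 3.5 + 7.0000·(sin 1.5590 − sin 1.3090) = 3.7380
y' = -2.5 − 7.0000·(cos 1.5590 − cos 1.3090) = -0.7709

(3.7380, -0.7709, 1.5590)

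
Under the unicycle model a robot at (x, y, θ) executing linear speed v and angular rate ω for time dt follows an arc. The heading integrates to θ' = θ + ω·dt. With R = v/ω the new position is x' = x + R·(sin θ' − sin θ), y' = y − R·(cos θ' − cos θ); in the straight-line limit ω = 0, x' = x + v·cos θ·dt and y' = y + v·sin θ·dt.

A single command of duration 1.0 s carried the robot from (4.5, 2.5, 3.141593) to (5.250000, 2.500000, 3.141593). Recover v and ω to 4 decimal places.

Δθ = 3.141593 − 3.141593 = 0.000000
ω = Δθ/dt = 0.000000/1.0 = 0.0000
ω = 0 → v = (Δx·cos θ + Δy·sin θ)/dt = -0.7500

v = -0.7500, ω = 0.0000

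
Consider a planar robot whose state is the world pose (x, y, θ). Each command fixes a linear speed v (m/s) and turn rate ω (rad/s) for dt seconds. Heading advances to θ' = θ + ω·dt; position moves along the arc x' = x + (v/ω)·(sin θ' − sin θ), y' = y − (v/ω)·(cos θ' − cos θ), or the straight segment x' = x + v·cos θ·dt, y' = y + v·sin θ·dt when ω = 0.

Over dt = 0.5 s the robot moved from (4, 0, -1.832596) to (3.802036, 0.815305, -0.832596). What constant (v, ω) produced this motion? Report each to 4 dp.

v = -1.7500, ω = 2.0000

Δθ = -0.832596 − -1.832596 = 1.000000
ω = Δθ/dt = 1.000000/0.5 = 2.0000
R = −Δy/(cos θ' − cos θ) = -0.8750
v = R·ω = -0.8750·2.0000 = -1.7500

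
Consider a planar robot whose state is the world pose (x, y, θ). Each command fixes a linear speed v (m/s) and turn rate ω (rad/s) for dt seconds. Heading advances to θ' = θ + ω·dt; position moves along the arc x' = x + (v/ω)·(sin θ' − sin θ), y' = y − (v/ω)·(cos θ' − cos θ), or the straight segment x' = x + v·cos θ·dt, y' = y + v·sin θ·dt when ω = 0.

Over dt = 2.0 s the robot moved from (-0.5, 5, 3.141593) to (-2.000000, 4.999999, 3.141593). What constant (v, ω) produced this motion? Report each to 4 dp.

v = 0.7500, ω = 0.0000

Δθ = 3.141593 − 3.141593 = 0.000000
ω = Δθ/dt = 0.000000/2.0 = 0.0000
ω = 0 → v = (Δx·cos θ + Δy·sin θ)/dt = 0.7500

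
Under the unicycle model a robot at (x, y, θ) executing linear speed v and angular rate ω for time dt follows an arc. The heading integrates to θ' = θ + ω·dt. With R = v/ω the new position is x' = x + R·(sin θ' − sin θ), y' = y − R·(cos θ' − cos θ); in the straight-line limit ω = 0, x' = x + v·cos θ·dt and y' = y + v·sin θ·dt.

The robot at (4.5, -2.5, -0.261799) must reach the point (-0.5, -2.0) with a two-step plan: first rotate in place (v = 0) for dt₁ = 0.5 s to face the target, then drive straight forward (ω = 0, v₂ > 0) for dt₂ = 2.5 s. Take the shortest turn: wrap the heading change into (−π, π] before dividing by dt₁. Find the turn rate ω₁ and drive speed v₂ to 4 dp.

heading to target = atan2(-2−-2.5, -0.5−4.5) = 3.0419
Δθ = wrap(3.0419 − -0.2618) = -2.9795; ω₁ = Δθ/dt₁ = -5.9589
distance = √((-0.5−4.5)² + (-2−-2.5)²) = 5.0249; v₂ = distance/dt₂ = 2.0100

ω₁ = -5.9589, v₂ = 2.0100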